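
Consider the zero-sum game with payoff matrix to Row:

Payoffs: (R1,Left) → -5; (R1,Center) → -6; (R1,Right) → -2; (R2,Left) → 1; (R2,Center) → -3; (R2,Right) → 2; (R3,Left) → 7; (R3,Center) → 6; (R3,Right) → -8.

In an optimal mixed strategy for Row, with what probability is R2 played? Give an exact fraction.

14/19

Row minima: R1 → -6, R2 → -3, R3 → -8; maximin = -3.
Column maxima: Left → 7, Center → 6, Right → 2; minimax = 2.
-3 ≠ 2, so there is no saddle point; optimal play is mixed.
R1 is strictly dominated by R2, so Row never plays it.
Left is strictly dominated by Center (it gives Row strictly more in every row), so Column never plays it.
On the remaining 2×2 (R2, R3 vs Center, Right):
Let Row play R2 with probability p. Expected payoff against Center: (-3)p + 6(1−p) = −9p + 6; against Right: 2p + (-8)(1−p) = 10p − 8.
Setting these equal: −9p + 6 = 10p − 8 ⇒ −19p = -14 ⇒ p = 14/19, and the value is (-9)·(14/19) + 6 = -12/19.
For Column: with q = P(Center), equating R2's and R3's payoffs gives −5q + 2 = 14q − 8 ⇒ q = 10/19.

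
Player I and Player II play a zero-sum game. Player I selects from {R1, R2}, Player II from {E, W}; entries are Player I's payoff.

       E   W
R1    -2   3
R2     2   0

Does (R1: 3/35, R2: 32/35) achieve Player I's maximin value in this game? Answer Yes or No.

Against E this mix gives (3/35)·(-2) + (32/35)·2 = 58/35.
Against W this mix gives (3/35)·3 + (32/35)·0 = 9/35.
Player II will play W, holding Player I to 9/35. Shifting weight toward the row that does better against W would raise this floor (the equalizing mix achieves 6/7 against both W and E), so the proposed strategy is not optimal.

No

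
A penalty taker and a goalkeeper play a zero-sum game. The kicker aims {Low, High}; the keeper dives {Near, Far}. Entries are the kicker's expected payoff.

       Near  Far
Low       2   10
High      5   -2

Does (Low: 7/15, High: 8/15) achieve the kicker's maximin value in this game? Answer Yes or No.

Yes

Against Near this mix gives (7/15)·2 + (8/15)·5 = 18/5.
Against Far this mix gives (7/15)·10 + (8/15)·(-2) = 18/5.
All of the keeper's active replies (Near, Far) yield 18/5, and no column does worse for the kicker. The mix makes the keeper indifferent and guarantees 18/5, so it is optimal.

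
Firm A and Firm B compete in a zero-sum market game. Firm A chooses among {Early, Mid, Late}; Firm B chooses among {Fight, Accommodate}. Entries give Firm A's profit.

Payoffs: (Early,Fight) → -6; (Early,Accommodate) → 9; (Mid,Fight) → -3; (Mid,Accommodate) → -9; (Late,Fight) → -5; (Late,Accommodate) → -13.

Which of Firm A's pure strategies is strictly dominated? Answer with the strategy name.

Late

Mid gives a strictly higher payoff than Late against every column: -3 > -5, -9 > -13.
So Late is strictly dominated and Firm A never plays it.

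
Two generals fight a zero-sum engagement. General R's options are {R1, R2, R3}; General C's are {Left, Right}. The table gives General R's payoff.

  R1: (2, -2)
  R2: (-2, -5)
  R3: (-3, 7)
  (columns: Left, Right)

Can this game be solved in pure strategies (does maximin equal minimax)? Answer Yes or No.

No

Row minima: R1 → -2, R2 → -5, R3 → -3; maximin = -2.
Column maxima: Left → 2, Right → 7; minimax = 2.
-2 ≠ 2, so no pure-strategy equilibrium exists.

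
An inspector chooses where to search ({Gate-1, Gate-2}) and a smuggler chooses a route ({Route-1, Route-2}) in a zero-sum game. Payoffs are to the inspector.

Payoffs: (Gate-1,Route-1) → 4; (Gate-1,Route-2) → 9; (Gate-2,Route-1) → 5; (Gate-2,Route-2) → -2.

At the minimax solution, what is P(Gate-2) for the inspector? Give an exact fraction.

Row minima: Gate-1 → 4, Gate-2 → -2; maximin = 4.
Column maxima: Route-1 → 5, Route-2 → 9; minimax = 5.
4 ≠ 5, so there is no saddle point; optimal play is mixed.
Let the inspector play Gate-1 with probability p. Expected payoff against Route-1: 4p + 5(1−p) = −p + 5; against Route-2: 9p + (-2)(1−p) = 11p − 2.
Setting these equal: −p + 5 = 11p − 2 ⇒ −12p = -7 ⇒ p = 7/12, and the value is (-1)·(7/12) + 5 = 53/12.
For the smuggler: with q = P(Route-1), equating Gate-1's and Gate-2's payoffs gives −5q + 9 = 7q − 2 ⇒ q = 11/12.

5/12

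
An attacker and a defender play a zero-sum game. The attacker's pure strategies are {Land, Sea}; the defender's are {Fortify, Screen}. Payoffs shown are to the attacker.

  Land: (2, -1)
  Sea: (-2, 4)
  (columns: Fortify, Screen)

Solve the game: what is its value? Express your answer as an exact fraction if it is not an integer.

2/3

Row minima: Land → -1, Sea → -2; maximin = -1.
Column maxima: Fortify → 2, Screen → 4; minimax = 2.
-1 ≠ 2, so there is no saddle point; optimal play is mixed.
Let the attacker play Land with probability p. Expected payoff against Fortify: 2p + (-2)(1−p) = 4p − 2; against Screen: (-1)p + 4(1−p) = −5p + 4.
Setting these equal: 4p − 2 = −5p + 4 ⇒ 9p = 6 ⇒ p = 2/3, and the value is (4)·(2/3) − 2 = 2/3.
For the defender: with q = P(Fortify), equating Land's and Sea's payoffs gives 3q − 1 = −6q + 4 ⇒ q = 5/9.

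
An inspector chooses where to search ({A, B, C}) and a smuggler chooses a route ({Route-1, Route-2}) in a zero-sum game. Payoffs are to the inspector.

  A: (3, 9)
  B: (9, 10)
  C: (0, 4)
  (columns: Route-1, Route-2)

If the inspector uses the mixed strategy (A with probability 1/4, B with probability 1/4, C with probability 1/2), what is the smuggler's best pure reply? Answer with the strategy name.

If the smuggler plays Route-1, the inspector's expected payoff is (1/4)·3 + (1/4)·9 + (1/2)·0 = 3.
If the smuggler plays Route-2, the inspector's expected payoff is (1/4)·9 + (1/4)·10 + (1/2)·4 = 27/4.
The smuggler minimizes the inspector's payoff; the smallest is 3, so the best response is Route-1.

Route-1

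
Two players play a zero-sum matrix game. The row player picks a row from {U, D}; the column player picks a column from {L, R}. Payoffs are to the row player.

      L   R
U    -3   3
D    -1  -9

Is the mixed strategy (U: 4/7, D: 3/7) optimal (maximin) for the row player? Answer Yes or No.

Against L this mix gives (4/7)·(-3) + (3/7)·(-1) = -15/7.
Against R this mix gives (4/7)·3 + (3/7)·(-9) = -15/7.
All of the column player's active replies (L, R) yield -15/7, and no column does worse for the row player. The mix makes the column player indifferent and guarantees -15/7, so it is optimal.

Yes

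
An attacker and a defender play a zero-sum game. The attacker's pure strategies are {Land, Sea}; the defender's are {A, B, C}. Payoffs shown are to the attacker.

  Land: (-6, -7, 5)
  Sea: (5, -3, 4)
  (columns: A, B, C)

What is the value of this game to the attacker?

-3

Row minima: Land → -7, Sea → -3; maximin = -3.
Column maxima: A → 5, B → -3, C → 5; minimax = -3.
Since maximin = minimax = -3, there is a saddle point and the value is -3.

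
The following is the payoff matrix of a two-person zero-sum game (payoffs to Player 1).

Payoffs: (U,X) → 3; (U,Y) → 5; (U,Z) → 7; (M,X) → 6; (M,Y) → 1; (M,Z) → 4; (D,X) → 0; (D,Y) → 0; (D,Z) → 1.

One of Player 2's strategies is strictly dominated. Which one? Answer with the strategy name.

Z

Y holds Player 1's payoff strictly below Z in every row: 5 < 7, 1 < 4, 0 < 1.
So Z is strictly dominated for Player 2.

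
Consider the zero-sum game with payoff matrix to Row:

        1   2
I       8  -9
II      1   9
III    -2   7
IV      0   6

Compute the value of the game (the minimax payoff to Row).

81/25

Row minima: I → -9, II → 1, III → -2, IV → 0; maximin = 1.
Column maxima: 1 → 8, 2 → 9; minimax = 8.
1 ≠ 8, so there is no saddle point; optimal play is mixed.
III is strictly dominated by II, so Row never plays it.
IV is strictly dominated by II, so Row never plays it.
On the remaining 2×2 (I, II vs 1, 2):
Let Row play I with probability p. Expected payoff against 1: 8p + 1(1−p) = 7p + 1; against 2: (-9)p + 9(1−p) = −18p + 9.
Setting these equal: 7p + 1 = −18p + 9 ⇒ 25p = 8 ⇒ p = 8/25, and the value is (7)·(8/25) + 1 = 81/25.
For Column: with q = P(1), equating I's and II's payoffs gives 17q − 9 = −8q + 9 ⇒ q = 18/25.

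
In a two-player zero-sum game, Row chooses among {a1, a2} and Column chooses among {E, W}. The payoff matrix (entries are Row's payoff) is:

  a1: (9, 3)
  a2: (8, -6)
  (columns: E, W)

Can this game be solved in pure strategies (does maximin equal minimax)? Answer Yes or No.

Row minima: a1 → 3, a2 → -6; maximin = 3.
Column maxima: E → 9, W → 3; minimax = 3.
maximin = minimax = 3, so a saddle point exists.

Yes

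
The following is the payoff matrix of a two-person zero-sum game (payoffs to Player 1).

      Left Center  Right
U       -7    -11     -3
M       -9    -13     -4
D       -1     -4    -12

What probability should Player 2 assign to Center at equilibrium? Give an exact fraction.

Row minima: U → -11, M → -13, D → -12; maximin = -11.
Column maxima: Left → -1, Center → -4, Right → -3; minimax = -4.
-11 ≠ -4, so there is no saddle point; optimal play is mixed.
M is strictly dominated by U, so Player 1 never plays it.
Left is strictly dominated by Center (it gives Player 1 strictly more in every row), so Player 2 never plays it.
On the remaining 2×2 (U, D vs Center, Right):
Let Player 1 play U with probability p. Expected payoff against Center: (-11)p + (-4)(1−p) = −7p − 4; against Right: (-3)p + (-12)(1−p) = 9p − 12.
Setting these equal: −7p − 4 = 9p − 12 ⇒ −16p = -8 ⇒ p = 1/2, and the value is (-7)·(1/2) − 4 = -15/2.
For Player 2: with q = P(Center), equating U's and D's payoffs gives −8q − 3 = 8q − 12 ⇒ q = 9/16.

9/16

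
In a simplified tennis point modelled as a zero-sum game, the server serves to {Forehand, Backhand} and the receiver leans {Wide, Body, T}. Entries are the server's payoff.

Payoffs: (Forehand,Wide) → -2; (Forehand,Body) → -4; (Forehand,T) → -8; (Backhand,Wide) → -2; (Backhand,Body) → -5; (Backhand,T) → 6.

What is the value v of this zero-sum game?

-64/15

Row minima: Forehand → -8, Backhand → -5; maximin = -5.
Column maxima: Wide → -2, Body → -4, T → 6; minimax = -4.
-5 ≠ -4, so there is no saddle point; optimal play is mixed.
Wide is strictly dominated by Body (it gives the server strictly more in every row), so the receiver never plays it.
On the remaining 2×2 (Forehand, Backhand vs Body, T):
Let the server play Forehand with probability p. Expected payoff against Body: (-4)p + (-5)(1−p) = p − 5; against T: (-8)p + 6(1−p) = −14p + 6.
Setting these equal: p − 5 = −14p + 6 ⇒ 15p = 11 ⇒ p = 11/15, and the value is (1)·(11/15) − 5 = -64/15.
For the receiver: with q = P(Body), equating Forehand's and Backhand's payoffs gives 4q − 8 = −11q + 6 ⇒ q = 14/15.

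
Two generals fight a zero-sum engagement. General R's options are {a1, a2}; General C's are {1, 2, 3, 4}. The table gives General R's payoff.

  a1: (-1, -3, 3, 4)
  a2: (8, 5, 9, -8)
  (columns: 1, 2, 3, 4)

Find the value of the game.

Row minima: a1 → -3, a2 → -8; maximin = -3.
Column maxima: 1 → 8, 2 → 5, 3 → 9, 4 → 4; minimax = 4.
-3 ≠ 4, so there is no saddle point; optimal play is mixed.
1 is strictly dominated by 2 (it gives General R strictly more in every row), so General C never plays it.
3 is strictly dominated by 2 (it gives General R strictly more in every row), so General C never plays it.
On the remaining 2×2 (a1, a2 vs 2, 4):
Let General R play a1 with probability p. Expected payoff against 2: (-3)p + 5(1−p) = −8p + 5; against 4: 4p + (-8)(1−p) = 12p − 8.
Setting these equal: −8p + 5 = 12p − 8 ⇒ −20p = -13 ⇒ p = 13/20, and the value is (-8)·(13/20) + 5 = -1/5.
For General C: with q = P(2), equating a1's and a2's payoffs gives −7q + 4 = 13q − 8 ⇒ q = 3/5.

-1/5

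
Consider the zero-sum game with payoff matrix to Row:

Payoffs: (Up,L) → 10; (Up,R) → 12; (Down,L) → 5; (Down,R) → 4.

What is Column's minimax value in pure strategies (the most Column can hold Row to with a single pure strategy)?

Column maxima: L → 10, R → 12.
The smallest of these is 10.

10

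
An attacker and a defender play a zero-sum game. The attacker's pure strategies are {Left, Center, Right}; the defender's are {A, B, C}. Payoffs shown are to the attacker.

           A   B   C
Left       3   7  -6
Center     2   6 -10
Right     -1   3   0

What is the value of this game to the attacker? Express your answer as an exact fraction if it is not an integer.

Row minima: Left → -6, Center → -10, Right → -1; maximin = -1.
Column maxima: A → 3, B → 7, C → 0; minimax = 0.
-1 ≠ 0, so there is no saddle point; optimal play is mixed.
Center is strictly dominated by Left, so the attacker never plays it.
B is strictly dominated by A (it gives the attacker strictly more in every row), so the defender never plays it.
On the remaining 2×2 (Left, Right vs A, C):
Let the attacker play Left with probability p. Expected payoff against A: 3p + (-1)(1−p) = 4p − 1; against C: (-6)p + 0(1−p) = −6p.
Setting these equal: 4p − 1 = −6p ⇒ 10p = 1 ⇒ p = 1/10, and the value is (4)·(1/10) − 1 = -3/5.
For the defender: with q = P(A), equating Left's and Right's payoffs gives 9q − 6 = −q ⇒ q = 3/5.

-3/5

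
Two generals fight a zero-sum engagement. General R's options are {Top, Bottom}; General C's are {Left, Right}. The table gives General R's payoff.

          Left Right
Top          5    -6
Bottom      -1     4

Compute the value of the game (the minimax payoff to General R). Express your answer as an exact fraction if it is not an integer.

Row minima: Top → -6, Bottom → -1; maximin = -1.
Column maxima: Left → 5, Right → 4; minimax = 4.
-1 ≠ 4, so there is no saddle point; optimal play is mixed.
Let General R play Top with probability p. Expected payoff against Left: 5p + (-1)(1−p) = 6p − 1; against Right: (-6)p + 4(1−p) = −10p + 4.
Setting these equal: 6p − 1 = −10p + 4 ⇒ 16p = 5 ⇒ p = 5/16, and the value is (6)·(5/16) − 1 = 7/8.
For General C: with q = P(Left), equating Top's and Bottom's payoffs gives 11q − 6 = −5q + 4 ⇒ q = 5/8.

7/8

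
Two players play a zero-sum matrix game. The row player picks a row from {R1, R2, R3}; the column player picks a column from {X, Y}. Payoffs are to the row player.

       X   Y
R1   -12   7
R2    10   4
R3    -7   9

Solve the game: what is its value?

Row minima: R1 → -12, R2 → 4, R3 → -7; maximin = 4.
Column maxima: X → 10, Y → 9; minimax = 9.
4 ≠ 9, so there is no saddle point; optimal play is mixed.
R1 is strictly dominated by R3, so the row player never plays it.
On the remaining 2×2 (R2, R3 vs X, Y):
Let the row player play R2 with probability p. Expected payoff against X: 10p + (-7)(1−p) = 17p − 7; against Y: 4p + 9(1−p) = −5p + 9.
Setting these equal: 17p − 7 = −5p + 9 ⇒ 22p = 16 ⇒ p = 8/11, and the value is (17)·(8/11) − 7 = 59/11.
For the column player: with q = P(X), equating R2's and R3's payoffs gives 6q + 4 = −16q + 9 ⇒ q = 5/22.

59/11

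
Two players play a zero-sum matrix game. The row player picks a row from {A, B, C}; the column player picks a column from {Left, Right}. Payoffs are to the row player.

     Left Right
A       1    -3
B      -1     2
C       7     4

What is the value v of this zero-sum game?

4

Row minima: A → -3, B → -1, C → 4; maximin = 4.
Column maxima: Left → 7, Right → 4; minimax = 4.
Since maximin = minimax = 4, there is a saddle point and the value is 4.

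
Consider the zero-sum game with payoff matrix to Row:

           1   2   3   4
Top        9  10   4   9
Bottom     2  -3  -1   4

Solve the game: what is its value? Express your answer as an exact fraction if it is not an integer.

Row minima: Top → 4, Bottom → -3; maximin = 4.
Column maxima: 1 → 9, 2 → 10, 3 → 4, 4 → 9; minimax = 4.
Since maximin = minimax = 4, there is a saddle point and the value is 4.

4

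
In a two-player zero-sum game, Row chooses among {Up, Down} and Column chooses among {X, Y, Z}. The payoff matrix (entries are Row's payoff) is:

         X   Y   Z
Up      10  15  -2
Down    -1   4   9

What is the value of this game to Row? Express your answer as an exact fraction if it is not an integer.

Row minima: Up → -2, Down → -1; maximin = -1.
Column maxima: X → 10, Y → 15, Z → 9; minimax = 9.
-1 ≠ 9, so there is no saddle point; optimal play is mixed.
Y is strictly dominated by X (it gives Row strictly more in every row), so Column never plays it.
On the remaining 2×2 (Up, Down vs X, Z):
Let Row play Up with probability p. Expected payoff against X: 10p + (-1)(1−p) = 11p − 1; against Z: (-2)p + 9(1−p) = −11p + 9.
Setting these equal: 11p − 1 = −11p + 9 ⇒ 22p = 10 ⇒ p = 5/11, and the value is (11)·(5/11) − 1 = 4.
For Column: with q = P(X), equating Up's and Down's payoffs gives 12q − 2 = −10q + 9 ⇒ q = 1/2.

4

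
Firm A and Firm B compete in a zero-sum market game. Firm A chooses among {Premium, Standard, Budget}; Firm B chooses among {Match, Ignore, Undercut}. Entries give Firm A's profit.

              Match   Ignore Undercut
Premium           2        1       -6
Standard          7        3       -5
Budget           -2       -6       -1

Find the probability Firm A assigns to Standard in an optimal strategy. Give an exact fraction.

5/13

Row minima: Premium → -6, Standard → -5, Budget → -6; maximin = -5.
Column maxima: Match → 7, Ignore → 3, Undercut → -1; minimax = -1.
-5 ≠ -1, so there is no saddle point; optimal play is mixed.
Premium is strictly dominated by Standard, so Firm A never plays it.
Match is strictly dominated by Ignore (it gives Firm A strictly more in every row), so Firm B never plays it.
On the remaining 2×2 (Standard, Budget vs Ignore, Undercut):
Let Firm A play Standard with probability p. Expected payoff against Ignore: 3p + (-6)(1−p) = 9p − 6; against Undercut: (-5)p + (-1)(1−p) = −4p − 1.
Setting these equal: 9p − 6 = −4p − 1 ⇒ 13p = 5 ⇒ p = 5/13, and the value is (9)·(5/13) − 6 = -33/13.
For Firm B: with q = P(Ignore), equating Standard's and Budget's payoffs gives 8q − 5 = −5q − 1 ⇒ q = 4/13.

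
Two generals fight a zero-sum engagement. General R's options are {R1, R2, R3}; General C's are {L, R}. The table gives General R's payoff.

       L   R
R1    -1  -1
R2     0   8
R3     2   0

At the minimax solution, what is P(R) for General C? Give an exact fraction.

1/5

Row minima: R1 → -1, R2 → 0, R3 → 0; maximin = 0.
Column maxima: L → 2, R → 8; minimax = 2.
0 ≠ 2, so there is no saddle point; optimal play is mixed.
R1 is strictly dominated by R2, so General R never plays it.
On the remaining 2×2 (R2, R3 vs L, R):
Let General R play R2 with probability p. Expected payoff against L: 0p + 2(1−p) = −2p + 2; against R: 8p + 0(1−p) = 8p.
Setting these equal: −2p + 2 = 8p ⇒ −10p = -2 ⇒ p = 1/5, and the value is (-2)·(1/5) + 2 = 8/5.
For General C: with q = P(L), equating R2's and R3's payoffs gives −8q + 8 = 2q ⇒ q = 4/5.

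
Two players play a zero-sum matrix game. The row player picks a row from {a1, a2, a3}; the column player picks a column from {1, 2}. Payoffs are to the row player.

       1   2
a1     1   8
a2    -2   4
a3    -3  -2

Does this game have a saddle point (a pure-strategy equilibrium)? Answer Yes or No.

Yes

Row minima: a1 → 1, a2 → -2, a3 → -3; maximin = 1.
Column maxima: 1 → 1, 2 → 8; minimax = 1.
maximin = minimax = 1, so a saddle point exists.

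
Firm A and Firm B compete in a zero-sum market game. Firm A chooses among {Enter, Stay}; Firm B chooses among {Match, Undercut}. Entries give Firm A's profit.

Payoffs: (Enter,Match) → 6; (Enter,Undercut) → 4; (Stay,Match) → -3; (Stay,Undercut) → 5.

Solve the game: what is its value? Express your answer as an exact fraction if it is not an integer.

Row minima: Enter → 4, Stay → -3; maximin = 4.
Column maxima: Match → 6, Undercut → 5; minimax = 5.
4 ≠ 5, so there is no saddle point; optimal play is mixed.
Let Firm A play Enter with probability p. Expected payoff against Match: 6p + (-3)(1−p) = 9p − 3; against Undercut: 4p + 5(1−p) = −p + 5.
Setting these equal: 9p − 3 = −p + 5 ⇒ 10p = 8 ⇒ p = 4/5, and the value is (9)·(4/5) − 3 = 21/5.
For Firm B: with q = P(Match), equating Enter's and Stay's payoffs gives 2q + 4 = −8q + 5 ⇒ q = 1/10.

21/5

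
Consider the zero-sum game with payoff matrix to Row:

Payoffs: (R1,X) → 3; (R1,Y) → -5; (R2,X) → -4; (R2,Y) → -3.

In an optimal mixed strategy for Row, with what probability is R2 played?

Row minima: R1 → -5, R2 → -4; maximin = -4.
Column maxima: X → 3, Y → -3; minimax = -3.
-4 ≠ -3, so there is no saddle point; optimal play is mixed.
Let Row play R1 with probability p. Expected payoff against X: 3p + (-4)(1−p) = 7p − 4; against Y: (-5)p + (-3)(1−p) = −2p − 3.
Setting these equal: 7p − 4 = −2p − 3 ⇒ 9p = 1 ⇒ p = 1/9, and the value is (7)·(1/9) − 4 = -29/9.
For Column: with q = P(X), equating R1's and R2's payoffs gives 8q − 5 = −q − 3 ⇒ q = 2/9.

8/9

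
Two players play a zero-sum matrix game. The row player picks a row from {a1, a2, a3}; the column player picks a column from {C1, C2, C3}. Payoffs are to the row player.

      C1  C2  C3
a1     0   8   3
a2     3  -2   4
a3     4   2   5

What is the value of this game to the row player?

16/5

Row minima: a1 → 0, a2 → -2, a3 → 2; maximin = 2.
Column maxima: C1 → 4, C2 → 8, C3 → 5; minimax = 4.
2 ≠ 4, so there is no saddle point; optimal play is mixed.
a2 is strictly dominated by a3, so the row player never plays it.
C3 is strictly dominated by C1 (it gives the row player strictly more in every row), so the column player never plays it.
On the remaining 2×2 (a1, a3 vs C1, C2):
Let the row player play a1 with probability p. Expected payoff against C1: 0p + 4(1−p) = −4p + 4; against C2: 8p + 2(1−p) = 6p + 2.
Setting these equal: −4p + 4 = 6p + 2 ⇒ −10p = -2 ⇒ p = 1/5, and the value is (-4)·(1/5) + 4 = 16/5.
For the column player: with q = P(C1), equating a1's and a3's payoffs gives −8q + 8 = 2q + 2 ⇒ q = 3/5.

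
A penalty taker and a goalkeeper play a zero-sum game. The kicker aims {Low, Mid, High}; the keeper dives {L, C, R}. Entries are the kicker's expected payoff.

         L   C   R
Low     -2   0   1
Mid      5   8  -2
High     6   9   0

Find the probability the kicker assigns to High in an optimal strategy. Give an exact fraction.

Row minima: Low → -2, Mid → -2, High → 0; maximin = 0.
Column maxima: L → 6, C → 9, R → 1; minimax = 1.
0 ≠ 1, so there is no saddle point; optimal play is mixed.
Mid is strictly dominated by High, so the kicker never plays it.
C is strictly dominated by L (it gives the kicker strictly more in every row), so the keeper never plays it.
On the remaining 2×2 (Low, High vs L, R):
Let the kicker play Low with probability p. Expected payoff against L: (-2)p + 6(1−p) = −8p + 6; against R: 1p + 0(1−p) = p.
Setting these equal: −8p + 6 = p ⇒ −9p = -6 ⇒ p = 2/3, and the value is (-8)·(2/3) + 6 = 2/3.
For the keeper: with q = P(L), equating Low's and High's payoffs gives −3q + 1 = 6q ⇒ q = 1/9.

1/3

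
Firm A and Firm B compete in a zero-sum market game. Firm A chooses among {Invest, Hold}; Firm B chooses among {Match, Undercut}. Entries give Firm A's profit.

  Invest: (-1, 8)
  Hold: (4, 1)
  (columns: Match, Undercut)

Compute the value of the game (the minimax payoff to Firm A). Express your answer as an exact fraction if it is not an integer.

11/4

Row minima: Invest → -1, Hold → 1; maximin = 1.
Column maxima: Match → 4, Undercut → 8; minimax = 4.
1 ≠ 4, so there is no saddle point; optimal play is mixed.
Let Firm A play Invest with probability p. Expected payoff against Match: (-1)p + 4(1−p) = −5p + 4; against Undercut: 8p + 1(1−p) = 7p + 1.
Setting these equal: −5p + 4 = 7p + 1 ⇒ −12p = -3 ⇒ p = 1/4, and the value is (-5)·(1/4) + 4 = 11/4.
For Firm B: with q = P(Match), equating Invest's and Hold's payoffs gives −9q + 8 = 3q + 1 ⇒ q = 7/12.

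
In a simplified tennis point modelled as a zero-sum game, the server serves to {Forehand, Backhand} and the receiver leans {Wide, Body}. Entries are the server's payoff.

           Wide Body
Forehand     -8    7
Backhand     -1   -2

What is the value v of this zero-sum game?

Row minima: Forehand → -8, Backhand → -2; maximin = -2.
Column maxima: Wide → -1, Body → 7; minimax = -1.
-2 ≠ -1, so there is no saddle point; optimal play is mixed.
Let the server play Forehand with probability p. Expected payoff against Wide: (-8)p + (-1)(1−p) = −7p − 1; against Body: 7p + (-2)(1−p) = 9p − 2.
Setting these equal: −7p − 1 = 9p − 2 ⇒ −16p = -1 ⇒ p = 1/16, and the value is (-7)·(1/16) − 1 = -23/16.
For the receiver: with q = P(Wide), equating Forehand's and Backhand's payoffs gives −15q + 7 = q − 2 ⇒ q = 9/16.

-23/16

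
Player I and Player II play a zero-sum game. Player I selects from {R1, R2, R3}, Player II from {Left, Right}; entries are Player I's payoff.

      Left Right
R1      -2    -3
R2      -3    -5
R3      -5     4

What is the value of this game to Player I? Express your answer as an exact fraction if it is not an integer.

Row minima: R1 → -3, R2 → -5, R3 → -5; maximin = -3.
Column maxima: Left → -2, Right → 4; minimax = -2.
-3 ≠ -2, so there is no saddle point; optimal play is mixed.
R2 is strictly dominated by R1, so Player I never plays it.
On the remaining 2×2 (R1, R3 vs Left, Right):
Let Player I play R1 with probability p. Expected payoff against Left: (-2)p + (-5)(1−p) = 3p − 5; against Right: (-3)p + 4(1−p) = −7p + 4.
Setting these equal: 3p − 5 = −7p + 4 ⇒ 10p = 9 ⇒ p = 9/10, and the value is (3)·(9/10) − 5 = -23/10.
For Player II: with q = P(Left), equating R1's and R3's payoffs gives q − 3 = −9q + 4 ⇒ q = 7/10.

-23/10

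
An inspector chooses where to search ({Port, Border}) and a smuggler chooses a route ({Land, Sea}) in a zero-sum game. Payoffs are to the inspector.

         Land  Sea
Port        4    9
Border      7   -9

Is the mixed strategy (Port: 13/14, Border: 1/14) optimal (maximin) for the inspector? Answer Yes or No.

No

Against Land this mix gives (13/14)·4 + (1/14)·7 = 59/14.
Against Sea this mix gives (13/14)·9 + (1/14)·(-9) = 54/7.
The smuggler will play Land, holding the inspector to 59/14. Shifting weight toward the row that does better against Land would raise this floor (the equalizing mix achieves 33/7 against both Land and Sea), so the proposed strategy is not optimal.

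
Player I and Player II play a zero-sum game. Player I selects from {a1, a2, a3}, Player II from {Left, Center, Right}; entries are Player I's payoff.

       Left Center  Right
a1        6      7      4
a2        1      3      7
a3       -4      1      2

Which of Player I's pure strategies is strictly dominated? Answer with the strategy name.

a1 gives a strictly higher payoff than a3 against every column: 6 > -4, 7 > 1, 4 > 2.
So a3 is strictly dominated and Player I never plays it.

a3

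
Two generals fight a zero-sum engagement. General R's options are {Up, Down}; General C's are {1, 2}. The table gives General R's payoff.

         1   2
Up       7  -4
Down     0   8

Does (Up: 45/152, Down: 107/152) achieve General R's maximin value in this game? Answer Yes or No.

No

Against 1 this mix gives (45/152)·7 + (107/152)·0 = 315/152.
Against 2 this mix gives (45/152)·(-4) + (107/152)·8 = 169/38.
General C will play 1, holding General R to 315/152. Shifting weight toward the row that does better against 1 would raise this floor (the equalizing mix achieves 56/19 against both 1 and 2), so the proposed strategy is not optimal.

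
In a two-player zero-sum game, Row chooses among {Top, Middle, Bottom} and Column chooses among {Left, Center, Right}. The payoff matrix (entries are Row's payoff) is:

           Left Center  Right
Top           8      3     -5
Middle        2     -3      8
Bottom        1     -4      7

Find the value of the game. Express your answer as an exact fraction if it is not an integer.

9/19

Row minima: Top → -5, Middle → -3, Bottom → -4; maximin = -3.
Column maxima: Left → 8, Center → 3, Right → 8; minimax = 3.
-3 ≠ 3, so there is no saddle point; optimal play is mixed.
Bottom is strictly dominated by Middle, so Row never plays it.
Left is strictly dominated by Center (it gives Row strictly more in every row), so Column never plays it.
On the remaining 2×2 (Top, Middle vs Center, Right):
Let Row play Top with probability p. Expected payoff against Center: 3p + (-3)(1−p) = 6p − 3; against Right: (-5)p + 8(1−p) = −13p + 8.
Setting these equal: 6p − 3 = −13p + 8 ⇒ 19p = 11 ⇒ p = 11/19, and the value is (6)·(11/19) − 3 = 9/19.
For Column: with q = P(Center), equating Top's and Middle's payoffs gives 8q − 5 = −11q + 8 ⇒ q = 13/19.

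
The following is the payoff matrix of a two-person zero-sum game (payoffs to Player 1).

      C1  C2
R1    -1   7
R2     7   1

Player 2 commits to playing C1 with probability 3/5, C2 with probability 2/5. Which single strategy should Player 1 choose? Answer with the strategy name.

R2

Expected payoff of R1: (3/5)·(-1) + (2/5)·7 = 11/5.
Expected payoff of R2: (3/5)·7 + (2/5)·1 = 23/5.
The largest is 23/5, so Player 1's best response is R2.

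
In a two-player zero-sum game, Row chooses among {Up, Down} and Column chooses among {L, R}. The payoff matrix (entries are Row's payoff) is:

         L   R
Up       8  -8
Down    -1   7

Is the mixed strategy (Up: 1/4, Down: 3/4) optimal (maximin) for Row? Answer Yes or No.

Against L this mix gives (1/4)·8 + (3/4)·(-1) = 5/4.
Against R this mix gives (1/4)·(-8) + (3/4)·7 = 13/4.
Column will play L, holding Row to 5/4. Shifting weight toward the row that does better against L would raise this floor (the equalizing mix achieves 2 against both L and R), so the proposed strategy is not optimal.

No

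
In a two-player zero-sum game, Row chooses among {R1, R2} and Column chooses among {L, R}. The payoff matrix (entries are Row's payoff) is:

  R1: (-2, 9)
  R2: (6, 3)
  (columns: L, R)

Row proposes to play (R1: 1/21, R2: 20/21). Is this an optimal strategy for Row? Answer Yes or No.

No

Against L this mix gives (1/21)·(-2) + (20/21)·6 = 118/21.
Against R this mix gives (1/21)·9 + (20/21)·3 = 23/7.
Column will play R, holding Row to 23/7. Shifting weight toward the row that does better against R would raise this floor (the equalizing mix achieves 30/7 against both R and L), so the proposed strategy is not optimal.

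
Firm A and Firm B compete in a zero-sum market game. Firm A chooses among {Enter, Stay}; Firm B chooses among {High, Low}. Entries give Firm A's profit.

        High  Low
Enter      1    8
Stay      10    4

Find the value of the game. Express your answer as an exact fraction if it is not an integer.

76/13

Row minima: Enter → 1, Stay → 4; maximin = 4.
Column maxima: High → 10, Low → 8; minimax = 8.
4 ≠ 8, so there is no saddle point; optimal play is mixed.
Let Firm A play Enter with probability p. Expected payoff against High: 1p + 10(1−p) = −9p + 10; against Low: 8p + 4(1−p) = 4p + 4.
Setting these equal: −9p + 10 = 4p + 4 ⇒ −13p = -6 ⇒ p = 6/13, and the value is (-9)·(6/13) + 10 = 76/13.
For Firm B: with q = P(High), equating Enter's and Stay's payoffs gives −7q + 8 = 6q + 4 ⇒ q = 4/13.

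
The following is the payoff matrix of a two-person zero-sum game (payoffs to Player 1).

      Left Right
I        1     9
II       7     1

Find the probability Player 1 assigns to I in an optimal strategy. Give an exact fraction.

3/7

Row minima: I → 1, II → 1; maximin = 1.
Column maxima: Left → 7, Right → 9; minimax = 7.
1 ≠ 7, so there is no saddle point; optimal play is mixed.
Let Player 1 play I with probability p. Expected payoff against Left: 1p + 7(1−p) = −6p + 7; against Right: 9p + 1(1−p) = 8p + 1.
Setting these equal: −6p + 7 = 8p + 1 ⇒ −14p = -6 ⇒ p = 3/7, and the value is (-6)·(3/7) + 7 = 31/7.
For Player 2: with q = P(Left), equating I's and II's payoffs gives −8q + 9 = 6q + 1 ⇒ q = 4/7.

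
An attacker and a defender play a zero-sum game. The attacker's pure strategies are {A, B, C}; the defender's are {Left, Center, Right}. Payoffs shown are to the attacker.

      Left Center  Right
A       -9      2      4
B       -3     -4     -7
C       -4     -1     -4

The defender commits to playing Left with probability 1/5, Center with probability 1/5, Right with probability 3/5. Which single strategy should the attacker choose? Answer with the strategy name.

A

Expected payoff of A: (1/5)·(-9) + (1/5)·2 + (3/5)·4 = 1.
Expected payoff of B: (1/5)·(-3) + (1/5)·(-4) + (3/5)·(-7) = -28/5.
Expected payoff of C: (1/5)·(-4) + (1/5)·(-1) + (3/5)·(-4) = -17/5.
The largest is 1, so the attacker's best response is A.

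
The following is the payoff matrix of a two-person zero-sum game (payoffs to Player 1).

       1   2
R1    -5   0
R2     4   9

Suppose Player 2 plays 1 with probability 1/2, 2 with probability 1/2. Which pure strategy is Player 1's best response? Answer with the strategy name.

Expected payoff of R1: (1/2)·(-5) + (1/2)·0 = -5/2.
Expected payoff of R2: (1/2)·4 + (1/2)·9 = 13/2.
The largest is 13/2, so Player 1's best response is R2.

R2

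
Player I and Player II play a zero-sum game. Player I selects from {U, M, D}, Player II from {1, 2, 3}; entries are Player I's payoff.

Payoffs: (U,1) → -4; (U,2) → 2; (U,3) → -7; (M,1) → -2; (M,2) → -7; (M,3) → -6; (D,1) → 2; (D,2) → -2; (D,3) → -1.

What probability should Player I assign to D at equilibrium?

Row minima: U → -7, M → -7, D → -2; maximin = -2.
Column maxima: 1 → 2, 2 → 2, 3 → -1; minimax = -1.
-2 ≠ -1, so there is no saddle point; optimal play is mixed.
M is strictly dominated by D, so Player I never plays it.
1 is strictly dominated by 3 (it gives Player I strictly more in every row), so Player II never plays it.
On the remaining 2×2 (U, D vs 2, 3):
Let Player I play U with probability p. Expected payoff against 2: 2p + (-2)(1−p) = 4p − 2; against 3: (-7)p + (-1)(1−p) = −6p − 1.
Setting these equal: 4p − 2 = −6p − 1 ⇒ 10p = 1 ⇒ p = 1/10, and the value is (4)·(1/10) − 2 = -8/5.
For Player II: with q = P(2), equating U's and D's payoffs gives 9q − 7 = −q − 1 ⇒ q = 3/5.

9/10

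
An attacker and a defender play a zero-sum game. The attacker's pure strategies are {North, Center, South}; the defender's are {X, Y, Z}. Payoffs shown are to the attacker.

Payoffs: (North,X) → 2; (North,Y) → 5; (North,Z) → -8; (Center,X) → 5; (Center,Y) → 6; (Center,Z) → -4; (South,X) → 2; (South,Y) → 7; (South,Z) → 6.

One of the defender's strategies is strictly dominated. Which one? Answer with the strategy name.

X holds the attacker's payoff strictly below Y in every row: 2 < 5, 5 < 6, 2 < 7.
So Y is strictly dominated for the defender.

Y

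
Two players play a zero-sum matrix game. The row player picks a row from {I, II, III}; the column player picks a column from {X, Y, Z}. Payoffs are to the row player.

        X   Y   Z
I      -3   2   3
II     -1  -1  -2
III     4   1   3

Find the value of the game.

11/8

Row minima: I → -3, II → -2, III → 1; maximin = 1.
Column maxima: X → 4, Y → 2, Z → 3; minimax = 2.
1 ≠ 2, so there is no saddle point; optimal play is mixed.
II is strictly dominated by III, so the row player never plays it.
With II eliminated, Z is strictly dominated by Y (it gives the row player strictly more in every remaining row), so the column player never plays it.
On the remaining 2×2 (I, III vs X, Y):
Let the row player play I with probability p. Expected payoff against X: (-3)p + 4(1−p) = −7p + 4; against Y: 2p + 1(1−p) = p + 1.
Setting these equal: −7p + 4 = p + 1 ⇒ −8p = -3 ⇒ p = 3/8, and the value is (-7)·(3/8) + 4 = 11/8.
For the column player: with q = P(X), equating I's and III's payoffs gives −5q + 2 = 3q + 1 ⇒ q = 1/8.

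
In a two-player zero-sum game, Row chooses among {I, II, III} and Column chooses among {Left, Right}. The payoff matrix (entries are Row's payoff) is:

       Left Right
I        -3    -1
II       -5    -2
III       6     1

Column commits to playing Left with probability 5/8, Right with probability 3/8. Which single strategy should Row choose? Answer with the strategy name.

III

Expected payoff of I: (5/8)·(-3) + (3/8)·(-1) = -9/4.
Expected payoff of II: (5/8)·(-5) + (3/8)·(-2) = -31/8.
Expected payoff of III: (5/8)·6 + (3/8)·1 = 33/8.
The largest is 33/8, so Row's best response is III.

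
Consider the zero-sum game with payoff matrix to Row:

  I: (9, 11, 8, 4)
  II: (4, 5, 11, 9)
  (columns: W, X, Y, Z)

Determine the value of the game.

13/2

Row minima: I → 4, II → 4; maximin = 4.
Column maxima: W → 9, X → 11, Y → 11, Z → 9; minimax = 9.
4 ≠ 9, so there is no saddle point; optimal play is mixed.
X is strictly dominated by W (it gives Row strictly more in every row), so Column never plays it.
Y is strictly dominated by Z (it gives Row strictly more in every row), so Column never plays it.
On the remaining 2×2 (I, II vs W, Z):
Let Row play I with probability p. Expected payoff against W: 9p + 4(1−p) = 5p + 4; against Z: 4p + 9(1−p) = −5p + 9.
Setting these equal: 5p + 4 = −5p + 9 ⇒ 10p = 5 ⇒ p = 1/2, and the value is (5)·(1/2) + 4 = 13/2.
For Column: with q = P(W), equating I's and II's payoffs gives 5q + 4 = −5q + 9 ⇒ q = 1/2.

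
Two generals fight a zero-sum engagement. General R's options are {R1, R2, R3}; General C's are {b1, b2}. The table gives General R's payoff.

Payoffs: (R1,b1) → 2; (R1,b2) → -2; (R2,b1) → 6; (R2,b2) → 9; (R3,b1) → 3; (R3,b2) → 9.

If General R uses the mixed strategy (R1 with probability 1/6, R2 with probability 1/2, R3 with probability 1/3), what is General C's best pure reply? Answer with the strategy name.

b1

If General C plays b1, General R's expected payoff is (1/6)·2 + (1/2)·6 + (1/3)·3 = 13/3.
If General C plays b2, General R's expected payoff is (1/6)·(-2) + (1/2)·9 + (1/3)·9 = 43/6.
General C minimizes General R's payoff; the smallest is 13/3, so the best response is b1.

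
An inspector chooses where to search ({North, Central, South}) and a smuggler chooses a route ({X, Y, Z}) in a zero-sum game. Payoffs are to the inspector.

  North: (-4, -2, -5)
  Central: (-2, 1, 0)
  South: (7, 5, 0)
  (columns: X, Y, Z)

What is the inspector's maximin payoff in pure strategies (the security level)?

Row minima: North → -5, Central → -2, South → 0.
The best of these is 0.

0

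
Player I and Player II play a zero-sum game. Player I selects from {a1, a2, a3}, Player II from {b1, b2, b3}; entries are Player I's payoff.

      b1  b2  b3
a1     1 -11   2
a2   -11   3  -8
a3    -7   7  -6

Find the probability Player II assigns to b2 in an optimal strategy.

4/13

Row minima: a1 → -11, a2 → -11, a3 → -7; maximin = -7.
Column maxima: b1 → 1, b2 → 7, b3 → 2; minimax = 1.
-7 ≠ 1, so there is no saddle point; optimal play is mixed.
a2 is strictly dominated by a3, so Player I never plays it.
b3 is strictly dominated by b1 (it gives Player I strictly more in every row), so Player II never plays it.
On the remaining 2×2 (a1, a3 vs b1, b2):
Let Player I play a1 with probability p. Expected payoff against b1: 1p + (-7)(1−p) = 8p − 7; against b2: (-11)p + 7(1−p) = −18p + 7.
Setting these equal: 8p − 7 = −18p + 7 ⇒ 26p = 14 ⇒ p = 7/13, and the value is (8)·(7/13) − 7 = -35/13.
For Player II: with q = P(b1), equating a1's and a3's payoffs gives 12q − 11 = −14q + 7 ⇒ q = 9/13.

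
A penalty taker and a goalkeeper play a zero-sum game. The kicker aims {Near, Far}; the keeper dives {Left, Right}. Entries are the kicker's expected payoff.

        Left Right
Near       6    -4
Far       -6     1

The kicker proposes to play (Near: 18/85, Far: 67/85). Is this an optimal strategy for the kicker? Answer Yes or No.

No

Against Left this mix gives (18/85)·6 + (67/85)·(-6) = -294/85.
Against Right this mix gives (18/85)·(-4) + (67/85)·1 = -1/17.
The keeper will play Left, holding the kicker to -294/85. Shifting weight toward the row that does better against Left would raise this floor (the equalizing mix achieves -18/17 against both Left and Right), so the proposed strategy is not optimal.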